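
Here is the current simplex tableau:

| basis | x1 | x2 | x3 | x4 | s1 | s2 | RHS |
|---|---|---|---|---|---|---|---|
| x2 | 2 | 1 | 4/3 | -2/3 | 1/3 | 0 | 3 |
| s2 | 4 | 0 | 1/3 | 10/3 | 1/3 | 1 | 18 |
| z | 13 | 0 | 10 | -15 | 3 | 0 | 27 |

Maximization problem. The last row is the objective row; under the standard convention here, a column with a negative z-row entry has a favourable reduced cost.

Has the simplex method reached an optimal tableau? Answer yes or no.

no

Column x4 has objective-row coefficient -15, which is negative; an improving pivot exists, so not yet optimal.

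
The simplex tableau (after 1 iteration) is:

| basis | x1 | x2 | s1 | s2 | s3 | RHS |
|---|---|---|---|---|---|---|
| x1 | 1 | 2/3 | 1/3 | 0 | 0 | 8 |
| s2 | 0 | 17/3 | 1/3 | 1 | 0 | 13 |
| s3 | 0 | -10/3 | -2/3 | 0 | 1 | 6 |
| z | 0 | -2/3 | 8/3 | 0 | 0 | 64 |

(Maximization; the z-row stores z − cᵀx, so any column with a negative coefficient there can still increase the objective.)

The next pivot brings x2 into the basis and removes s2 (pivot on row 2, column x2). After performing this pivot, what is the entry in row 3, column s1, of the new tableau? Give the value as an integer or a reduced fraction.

-8/17

Pivot element is row 2, column x2: 17/3.
Normalize row 2: new (row 2, s1) = (1/3)/(17/3) = 1/17.
row 3 ← row 3 − (-10/3)·(new row 2): -2/3 − (-10/3)·(1/17) = -8/17.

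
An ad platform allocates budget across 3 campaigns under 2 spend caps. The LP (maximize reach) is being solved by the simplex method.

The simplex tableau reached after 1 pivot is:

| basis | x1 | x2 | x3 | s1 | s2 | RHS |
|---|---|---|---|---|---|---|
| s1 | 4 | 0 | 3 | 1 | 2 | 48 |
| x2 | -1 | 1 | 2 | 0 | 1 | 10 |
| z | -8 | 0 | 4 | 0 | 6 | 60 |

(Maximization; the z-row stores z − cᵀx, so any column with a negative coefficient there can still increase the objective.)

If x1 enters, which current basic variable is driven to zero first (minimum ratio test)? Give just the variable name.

s1

Ratios: row 1 (s1): 48/4 = 12; row 2 (x2): entry -1 ≤ 0, skip.
Minimum ratio 12 is in the s1 row, so s1 leaves.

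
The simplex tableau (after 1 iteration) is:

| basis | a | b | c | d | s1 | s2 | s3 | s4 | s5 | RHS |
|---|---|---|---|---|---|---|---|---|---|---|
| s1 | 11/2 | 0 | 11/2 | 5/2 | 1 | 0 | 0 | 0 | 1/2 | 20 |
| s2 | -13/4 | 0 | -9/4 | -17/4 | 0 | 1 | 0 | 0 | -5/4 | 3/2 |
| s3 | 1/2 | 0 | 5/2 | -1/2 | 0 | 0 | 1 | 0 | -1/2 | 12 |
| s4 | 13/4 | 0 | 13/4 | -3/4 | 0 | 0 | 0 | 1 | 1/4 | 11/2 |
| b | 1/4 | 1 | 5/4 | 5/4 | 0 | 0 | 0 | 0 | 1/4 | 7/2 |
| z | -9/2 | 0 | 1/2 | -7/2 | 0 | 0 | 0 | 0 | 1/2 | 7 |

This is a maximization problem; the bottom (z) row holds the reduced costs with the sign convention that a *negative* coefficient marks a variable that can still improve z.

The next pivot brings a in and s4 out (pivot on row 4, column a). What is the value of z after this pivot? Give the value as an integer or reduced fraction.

190/13

Minimum ratio for a: (11/2)/(13/4) = 22/13.
z changes by −(z-row coeff of a)·ratio = −(-9/2)·(22/13) = 99/13.
New z = 7 + (99/13) = 190/13.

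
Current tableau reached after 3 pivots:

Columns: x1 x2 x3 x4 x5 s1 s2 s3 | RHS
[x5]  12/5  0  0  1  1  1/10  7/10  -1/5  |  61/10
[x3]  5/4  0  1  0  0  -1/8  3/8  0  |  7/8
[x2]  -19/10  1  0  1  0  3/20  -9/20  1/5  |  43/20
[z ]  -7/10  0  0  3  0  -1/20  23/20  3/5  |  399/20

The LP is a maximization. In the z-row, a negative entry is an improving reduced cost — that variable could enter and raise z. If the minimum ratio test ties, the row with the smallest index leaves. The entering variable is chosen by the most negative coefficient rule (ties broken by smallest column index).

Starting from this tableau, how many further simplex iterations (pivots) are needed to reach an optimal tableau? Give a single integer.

3

pivot: x1 in, x3 out → z = 511/25
pivot: s1 in, x5 out → z = 22
pivot: x3 in, x2 out → z = 246/11
No improving column remains; optimal.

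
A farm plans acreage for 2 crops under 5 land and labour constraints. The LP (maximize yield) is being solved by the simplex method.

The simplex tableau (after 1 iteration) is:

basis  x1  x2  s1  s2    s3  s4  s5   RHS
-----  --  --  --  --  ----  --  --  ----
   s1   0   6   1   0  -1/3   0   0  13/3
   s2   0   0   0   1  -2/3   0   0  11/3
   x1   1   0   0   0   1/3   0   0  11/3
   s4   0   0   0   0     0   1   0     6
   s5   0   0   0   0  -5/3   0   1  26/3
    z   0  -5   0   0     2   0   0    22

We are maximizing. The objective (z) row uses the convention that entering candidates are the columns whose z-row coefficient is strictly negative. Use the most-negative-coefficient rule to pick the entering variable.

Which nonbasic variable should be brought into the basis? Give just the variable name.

x2

Objective-row coefficients: x1: 0, x2: -5, s1: 0, s2: 0, s3: 2, s4: 0, s5: 0.
The most negative is -5 in column x2, so x2 enters.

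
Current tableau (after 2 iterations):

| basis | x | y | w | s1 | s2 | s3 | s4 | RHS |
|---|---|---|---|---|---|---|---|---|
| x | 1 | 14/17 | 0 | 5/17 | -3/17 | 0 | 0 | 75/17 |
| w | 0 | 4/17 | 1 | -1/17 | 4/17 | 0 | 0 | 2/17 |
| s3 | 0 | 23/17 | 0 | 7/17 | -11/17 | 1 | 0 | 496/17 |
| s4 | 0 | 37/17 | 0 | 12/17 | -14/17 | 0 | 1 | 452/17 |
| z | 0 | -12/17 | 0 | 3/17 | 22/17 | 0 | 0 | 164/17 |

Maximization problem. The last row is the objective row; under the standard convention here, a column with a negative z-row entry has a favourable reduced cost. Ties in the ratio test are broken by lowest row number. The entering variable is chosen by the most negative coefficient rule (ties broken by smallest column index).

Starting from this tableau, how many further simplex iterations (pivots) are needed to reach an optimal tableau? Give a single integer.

pivot: y in, w out → z = 10
No improving column remains; optimal.

1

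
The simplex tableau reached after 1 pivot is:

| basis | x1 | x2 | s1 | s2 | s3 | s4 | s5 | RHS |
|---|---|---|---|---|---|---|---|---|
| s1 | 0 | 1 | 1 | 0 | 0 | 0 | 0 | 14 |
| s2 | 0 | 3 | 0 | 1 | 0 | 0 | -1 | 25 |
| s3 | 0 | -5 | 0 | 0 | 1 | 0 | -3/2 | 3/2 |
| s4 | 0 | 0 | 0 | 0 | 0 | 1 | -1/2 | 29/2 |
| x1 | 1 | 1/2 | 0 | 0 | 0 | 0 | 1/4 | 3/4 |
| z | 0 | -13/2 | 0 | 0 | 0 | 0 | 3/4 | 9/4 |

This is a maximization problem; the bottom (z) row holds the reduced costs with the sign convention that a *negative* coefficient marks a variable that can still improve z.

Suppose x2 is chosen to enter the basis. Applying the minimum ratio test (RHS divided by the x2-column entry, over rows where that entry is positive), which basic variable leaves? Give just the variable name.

Ratios: row 1 (s1): 14/1 = 14; row 2 (s2): 25/3 = 25/3; row 3 (s3): entry -5 ≤ 0, skip; row 4 (s4): entry 0 ≤ 0, skip; row 5 (x1): (3/4)/(1/2) = 3/2.
Minimum ratio 3/2 is in the x1 row, so x1 leaves.

x1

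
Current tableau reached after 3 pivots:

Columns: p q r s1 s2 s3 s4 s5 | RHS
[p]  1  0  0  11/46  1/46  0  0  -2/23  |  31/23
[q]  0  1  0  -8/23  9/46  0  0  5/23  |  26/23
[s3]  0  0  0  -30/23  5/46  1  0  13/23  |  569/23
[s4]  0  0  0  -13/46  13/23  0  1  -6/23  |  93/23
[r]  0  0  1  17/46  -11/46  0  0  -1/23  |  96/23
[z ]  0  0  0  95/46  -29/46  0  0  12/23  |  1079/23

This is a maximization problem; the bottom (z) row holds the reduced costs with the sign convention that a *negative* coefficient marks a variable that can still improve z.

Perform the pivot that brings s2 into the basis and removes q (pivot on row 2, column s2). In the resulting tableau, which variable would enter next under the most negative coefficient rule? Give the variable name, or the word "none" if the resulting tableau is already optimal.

Pivot element 9/46. New z-row = old z-row − (-29/46)·(row 2/(9/46)).
Updated z-row coefficients: p: 0, q: 29/9, r: 0, s1: 17/18, s2: 0, s3: 0, s4: 0, s5: 11/9.
No coefficient is strictly negative; the tableau after this pivot is optimal.

none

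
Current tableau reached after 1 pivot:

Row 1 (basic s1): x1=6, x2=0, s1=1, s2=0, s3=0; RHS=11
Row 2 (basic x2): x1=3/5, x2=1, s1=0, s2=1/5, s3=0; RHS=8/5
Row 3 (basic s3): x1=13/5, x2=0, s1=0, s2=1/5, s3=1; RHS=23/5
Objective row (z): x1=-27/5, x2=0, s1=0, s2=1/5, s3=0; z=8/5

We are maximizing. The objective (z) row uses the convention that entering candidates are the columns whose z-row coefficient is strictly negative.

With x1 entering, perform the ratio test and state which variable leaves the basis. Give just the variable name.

s3

Ratios: row 1 (s1): 11/6 = 11/6; row 2 (x2): (8/5)/(3/5) = 8/3; row 3 (s3): (23/5)/(13/5) = 23/13.
Minimum ratio 23/13 is in the s3 row, so s3 leaves.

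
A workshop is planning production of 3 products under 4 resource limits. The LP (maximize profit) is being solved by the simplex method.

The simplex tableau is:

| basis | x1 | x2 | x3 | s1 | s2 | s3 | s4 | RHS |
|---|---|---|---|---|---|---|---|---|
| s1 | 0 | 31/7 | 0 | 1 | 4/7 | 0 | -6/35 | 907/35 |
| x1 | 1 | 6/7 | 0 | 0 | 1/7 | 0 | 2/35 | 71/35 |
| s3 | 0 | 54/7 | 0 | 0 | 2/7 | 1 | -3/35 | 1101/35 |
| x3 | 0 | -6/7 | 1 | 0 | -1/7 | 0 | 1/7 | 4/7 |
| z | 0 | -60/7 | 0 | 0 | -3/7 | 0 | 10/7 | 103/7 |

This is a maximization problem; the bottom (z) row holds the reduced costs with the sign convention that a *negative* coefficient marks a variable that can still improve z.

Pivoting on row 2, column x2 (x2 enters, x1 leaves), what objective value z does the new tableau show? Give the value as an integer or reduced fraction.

Minimum ratio for x2: (71/35)/(6/7) = 71/30.
z changes by −(z-row coeff of x2)·ratio = −(-60/7)·(71/30) = 142/7.
New z = 103/7 + (142/7) = 35.

35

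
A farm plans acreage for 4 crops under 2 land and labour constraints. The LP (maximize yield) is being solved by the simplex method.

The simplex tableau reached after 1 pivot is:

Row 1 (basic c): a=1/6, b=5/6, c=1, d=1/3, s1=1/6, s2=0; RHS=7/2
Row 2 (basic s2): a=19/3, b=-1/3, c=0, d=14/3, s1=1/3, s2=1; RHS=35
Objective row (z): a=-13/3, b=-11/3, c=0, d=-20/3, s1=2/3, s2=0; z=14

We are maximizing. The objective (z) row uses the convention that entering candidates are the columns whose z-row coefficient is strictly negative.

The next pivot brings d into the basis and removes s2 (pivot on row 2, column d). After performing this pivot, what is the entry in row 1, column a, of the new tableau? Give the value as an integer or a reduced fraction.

-2/7

Pivot element is row 2, column d: 14/3.
Normalize row 2: new (row 2, a) = (19/3)/(14/3) = 19/14.
row 1 ← row 1 − (1/3)·(new row 2): 1/6 − (1/3)·(19/14) = -2/7.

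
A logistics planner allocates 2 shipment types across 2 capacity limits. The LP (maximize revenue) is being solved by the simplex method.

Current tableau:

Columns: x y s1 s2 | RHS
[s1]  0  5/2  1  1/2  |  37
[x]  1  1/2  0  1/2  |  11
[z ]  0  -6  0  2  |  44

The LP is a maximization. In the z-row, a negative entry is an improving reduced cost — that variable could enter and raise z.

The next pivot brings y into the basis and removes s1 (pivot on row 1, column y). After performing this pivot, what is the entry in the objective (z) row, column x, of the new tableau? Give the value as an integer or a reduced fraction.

0

Pivot element is row 1, column y: 5/2.
Normalize row 1: new (row 1, x) = 0/(5/2) = 0.
z-row ← z-row − (-6)·(new row 1): 0 − (-6)·0 = 0.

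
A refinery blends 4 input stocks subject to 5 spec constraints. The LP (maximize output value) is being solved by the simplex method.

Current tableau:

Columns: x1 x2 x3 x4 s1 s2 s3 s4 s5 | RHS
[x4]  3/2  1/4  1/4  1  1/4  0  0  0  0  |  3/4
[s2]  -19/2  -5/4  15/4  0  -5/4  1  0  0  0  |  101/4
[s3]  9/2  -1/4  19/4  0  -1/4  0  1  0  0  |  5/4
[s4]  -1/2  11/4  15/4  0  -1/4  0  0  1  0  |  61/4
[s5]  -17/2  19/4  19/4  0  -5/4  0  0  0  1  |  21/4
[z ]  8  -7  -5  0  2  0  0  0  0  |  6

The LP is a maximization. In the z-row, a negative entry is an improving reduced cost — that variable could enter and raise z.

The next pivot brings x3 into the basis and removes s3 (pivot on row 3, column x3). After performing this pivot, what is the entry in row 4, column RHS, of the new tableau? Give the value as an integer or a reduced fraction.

Pivot element is row 3, column x3: 19/4.
Normalize row 3: new (row 3, RHS) = (5/4)/(19/4) = 5/19.
row 4 ← row 4 − (15/4)·(new row 3): 61/4 − (15/4)·(5/19) = 271/19.

271/19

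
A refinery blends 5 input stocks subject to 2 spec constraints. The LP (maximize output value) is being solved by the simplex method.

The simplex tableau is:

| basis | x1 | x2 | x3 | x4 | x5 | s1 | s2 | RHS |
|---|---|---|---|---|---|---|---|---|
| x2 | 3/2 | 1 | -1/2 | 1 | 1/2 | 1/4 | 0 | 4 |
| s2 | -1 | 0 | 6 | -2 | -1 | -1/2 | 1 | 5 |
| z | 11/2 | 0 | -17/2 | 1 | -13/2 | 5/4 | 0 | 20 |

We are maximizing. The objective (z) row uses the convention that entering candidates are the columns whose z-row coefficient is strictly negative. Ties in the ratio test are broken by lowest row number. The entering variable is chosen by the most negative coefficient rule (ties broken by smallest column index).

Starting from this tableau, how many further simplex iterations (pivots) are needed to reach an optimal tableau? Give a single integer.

2

pivot: x3 in, s2 out → z = 325/12
pivot: x5 in, x2 out → z = 111
No improving column remains; optimal.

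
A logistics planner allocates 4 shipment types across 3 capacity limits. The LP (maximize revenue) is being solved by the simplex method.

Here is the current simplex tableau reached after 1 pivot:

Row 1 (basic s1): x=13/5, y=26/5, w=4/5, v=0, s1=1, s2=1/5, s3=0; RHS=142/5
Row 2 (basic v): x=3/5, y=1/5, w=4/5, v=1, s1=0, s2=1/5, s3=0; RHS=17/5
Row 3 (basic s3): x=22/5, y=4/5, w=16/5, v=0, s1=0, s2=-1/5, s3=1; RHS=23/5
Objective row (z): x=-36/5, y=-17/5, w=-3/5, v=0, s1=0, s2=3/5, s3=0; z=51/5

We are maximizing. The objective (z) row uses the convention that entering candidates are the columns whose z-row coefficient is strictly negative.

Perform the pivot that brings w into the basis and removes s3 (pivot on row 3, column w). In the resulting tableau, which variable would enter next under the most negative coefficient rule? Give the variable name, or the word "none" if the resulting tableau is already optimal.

x

Pivot element 16/5. New z-row = old z-row − (-3/5)·(row 3/(16/5)).
Updated z-row coefficients: x: -51/8, y: -13/4, w: 0, v: 0, s1: 0, s2: 9/16, s3: 3/16.
The most negative is -51/8 in column x, so x would enter next.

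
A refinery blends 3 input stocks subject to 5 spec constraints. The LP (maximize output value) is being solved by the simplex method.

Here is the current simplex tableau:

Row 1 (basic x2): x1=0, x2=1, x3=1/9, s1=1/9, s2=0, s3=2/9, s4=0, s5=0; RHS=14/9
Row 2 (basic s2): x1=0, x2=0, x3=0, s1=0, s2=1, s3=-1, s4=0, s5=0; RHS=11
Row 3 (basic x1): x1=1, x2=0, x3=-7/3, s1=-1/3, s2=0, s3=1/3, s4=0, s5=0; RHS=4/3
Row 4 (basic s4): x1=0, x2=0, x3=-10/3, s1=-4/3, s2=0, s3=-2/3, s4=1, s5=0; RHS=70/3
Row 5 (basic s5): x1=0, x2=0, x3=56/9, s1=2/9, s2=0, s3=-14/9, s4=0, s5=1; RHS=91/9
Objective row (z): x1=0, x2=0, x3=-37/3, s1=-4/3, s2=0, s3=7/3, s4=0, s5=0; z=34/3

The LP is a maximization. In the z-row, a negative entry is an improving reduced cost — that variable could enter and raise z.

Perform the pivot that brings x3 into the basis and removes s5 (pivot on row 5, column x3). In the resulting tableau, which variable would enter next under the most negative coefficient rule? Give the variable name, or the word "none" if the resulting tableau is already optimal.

s1

Pivot element 56/9. New z-row = old z-row − (-37/3)·(row 5/(56/9)).
Updated z-row coefficients: x1: 0, x2: 0, x3: 0, s1: -25/28, s2: 0, s3: -3/4, s4: 0, s5: 111/56.
The most negative is -25/28 in column s1, so s1 would enter next.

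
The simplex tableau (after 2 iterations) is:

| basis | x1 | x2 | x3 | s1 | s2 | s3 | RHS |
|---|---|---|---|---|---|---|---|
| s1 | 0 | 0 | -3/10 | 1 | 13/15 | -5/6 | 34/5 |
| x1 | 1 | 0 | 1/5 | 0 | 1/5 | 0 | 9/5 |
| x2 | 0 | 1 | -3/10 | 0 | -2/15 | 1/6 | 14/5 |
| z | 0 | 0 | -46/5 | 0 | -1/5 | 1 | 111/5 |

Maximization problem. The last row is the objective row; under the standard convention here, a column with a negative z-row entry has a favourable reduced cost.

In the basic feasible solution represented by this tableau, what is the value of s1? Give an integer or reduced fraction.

s1 is basic (row 1); its value is the RHS of that row: 34/5.

34/5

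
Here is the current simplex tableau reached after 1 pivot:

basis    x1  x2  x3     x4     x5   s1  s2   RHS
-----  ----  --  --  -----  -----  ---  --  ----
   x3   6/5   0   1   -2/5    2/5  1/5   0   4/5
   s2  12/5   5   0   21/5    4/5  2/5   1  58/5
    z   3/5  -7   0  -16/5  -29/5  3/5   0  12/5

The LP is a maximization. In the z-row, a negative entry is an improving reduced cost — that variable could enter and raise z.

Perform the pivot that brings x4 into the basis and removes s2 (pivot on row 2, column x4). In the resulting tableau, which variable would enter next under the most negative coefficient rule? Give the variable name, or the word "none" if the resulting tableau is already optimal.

Pivot element 21/5. New z-row = old z-row − (-16/5)·(row 2/(21/5)).
Updated z-row coefficients: x1: 17/7, x2: -67/21, x3: 0, x4: 0, x5: -109/21, s1: 19/21, s2: 16/21.
The most negative is -109/21 in column x5, so x5 would enter next.

x5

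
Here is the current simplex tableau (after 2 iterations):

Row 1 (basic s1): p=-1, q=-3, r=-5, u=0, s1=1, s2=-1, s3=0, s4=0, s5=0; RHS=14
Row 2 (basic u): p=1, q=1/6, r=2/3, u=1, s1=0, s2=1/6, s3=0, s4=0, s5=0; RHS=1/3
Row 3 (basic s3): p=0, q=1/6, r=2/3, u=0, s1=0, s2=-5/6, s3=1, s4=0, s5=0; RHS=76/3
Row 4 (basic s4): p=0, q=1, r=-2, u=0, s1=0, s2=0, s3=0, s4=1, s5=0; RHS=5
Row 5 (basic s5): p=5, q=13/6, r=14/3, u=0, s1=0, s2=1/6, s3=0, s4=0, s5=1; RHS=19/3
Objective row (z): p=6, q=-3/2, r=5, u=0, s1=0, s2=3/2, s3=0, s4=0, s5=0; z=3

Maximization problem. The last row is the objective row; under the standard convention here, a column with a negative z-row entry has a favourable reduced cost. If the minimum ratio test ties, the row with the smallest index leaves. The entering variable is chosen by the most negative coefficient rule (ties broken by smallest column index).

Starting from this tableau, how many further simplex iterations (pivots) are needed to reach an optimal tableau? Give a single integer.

pivot: q in, u out → z = 6
No improving column remains; optimal.

1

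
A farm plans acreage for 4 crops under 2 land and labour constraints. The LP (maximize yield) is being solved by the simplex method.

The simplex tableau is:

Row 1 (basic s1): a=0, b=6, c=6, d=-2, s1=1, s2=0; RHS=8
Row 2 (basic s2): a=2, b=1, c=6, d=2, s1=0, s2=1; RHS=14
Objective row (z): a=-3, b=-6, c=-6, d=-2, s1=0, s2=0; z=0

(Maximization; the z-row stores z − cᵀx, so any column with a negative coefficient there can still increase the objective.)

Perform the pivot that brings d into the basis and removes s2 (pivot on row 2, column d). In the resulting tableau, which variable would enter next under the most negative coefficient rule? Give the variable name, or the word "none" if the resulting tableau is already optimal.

Pivot element 2. New z-row = old z-row − (-2)·(row 2/2).
Updated z-row coefficients: a: -1, b: -5, c: 0, d: 0, s1: 0, s2: 1.
The most negative is -5 in column b, so b would enter next.

b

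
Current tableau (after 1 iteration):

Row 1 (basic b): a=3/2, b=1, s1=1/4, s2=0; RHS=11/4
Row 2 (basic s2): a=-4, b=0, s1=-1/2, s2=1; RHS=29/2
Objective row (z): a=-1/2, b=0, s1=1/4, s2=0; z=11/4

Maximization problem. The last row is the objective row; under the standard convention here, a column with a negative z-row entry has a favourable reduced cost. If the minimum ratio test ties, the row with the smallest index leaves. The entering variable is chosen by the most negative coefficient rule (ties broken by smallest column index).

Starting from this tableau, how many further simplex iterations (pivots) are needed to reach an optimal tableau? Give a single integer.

pivot: a in, b out → z = 11/3
No improving column remains; optimal.

1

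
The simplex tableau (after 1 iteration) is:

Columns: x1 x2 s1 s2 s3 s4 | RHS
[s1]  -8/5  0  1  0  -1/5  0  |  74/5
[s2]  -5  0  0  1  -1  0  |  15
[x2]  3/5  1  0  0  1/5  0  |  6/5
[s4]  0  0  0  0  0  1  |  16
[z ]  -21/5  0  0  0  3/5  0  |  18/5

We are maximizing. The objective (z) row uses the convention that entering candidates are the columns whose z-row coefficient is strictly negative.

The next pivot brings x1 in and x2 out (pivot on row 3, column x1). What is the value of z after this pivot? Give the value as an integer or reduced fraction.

12

Minimum ratio for x1: (6/5)/(3/5) = 2.
z changes by −(z-row coeff of x1)·ratio = −(-21/5)·2 = 42/5.
New z = 18/5 + (42/5) = 12.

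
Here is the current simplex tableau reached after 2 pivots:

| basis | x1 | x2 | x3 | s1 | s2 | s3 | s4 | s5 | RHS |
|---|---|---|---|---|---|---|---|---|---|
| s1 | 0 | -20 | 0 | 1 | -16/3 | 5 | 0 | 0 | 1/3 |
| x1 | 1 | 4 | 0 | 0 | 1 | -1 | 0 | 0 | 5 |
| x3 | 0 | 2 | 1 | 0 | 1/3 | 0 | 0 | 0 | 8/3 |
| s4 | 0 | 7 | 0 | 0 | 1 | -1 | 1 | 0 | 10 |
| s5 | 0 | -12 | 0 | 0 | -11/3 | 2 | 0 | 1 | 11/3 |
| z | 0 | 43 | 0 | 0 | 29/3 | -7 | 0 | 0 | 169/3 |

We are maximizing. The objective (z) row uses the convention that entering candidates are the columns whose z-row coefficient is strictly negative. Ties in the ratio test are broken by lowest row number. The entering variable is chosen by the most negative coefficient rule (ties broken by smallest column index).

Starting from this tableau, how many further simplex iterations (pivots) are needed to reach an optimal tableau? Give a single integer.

1

pivot: s3 in, s1 out → z = 284/5
No improving column remains; optimal.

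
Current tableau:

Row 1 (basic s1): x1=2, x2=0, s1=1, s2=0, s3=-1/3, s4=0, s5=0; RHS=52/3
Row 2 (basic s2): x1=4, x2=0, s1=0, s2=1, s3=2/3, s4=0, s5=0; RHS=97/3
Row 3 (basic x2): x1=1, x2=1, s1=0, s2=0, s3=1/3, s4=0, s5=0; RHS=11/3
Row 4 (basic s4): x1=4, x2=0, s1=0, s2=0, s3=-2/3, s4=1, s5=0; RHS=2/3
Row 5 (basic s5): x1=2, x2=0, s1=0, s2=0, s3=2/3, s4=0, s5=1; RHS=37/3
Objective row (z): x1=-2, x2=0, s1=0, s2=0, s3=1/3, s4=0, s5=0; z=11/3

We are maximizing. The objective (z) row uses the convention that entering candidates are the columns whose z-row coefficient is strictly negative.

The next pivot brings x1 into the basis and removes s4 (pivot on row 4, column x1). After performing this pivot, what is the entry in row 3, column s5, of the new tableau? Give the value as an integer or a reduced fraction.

0

Pivot element is row 4, column x1: 4.
Normalize row 4: new (row 4, s5) = 0/4 = 0.
row 3 ← row 3 − 1·(new row 4): 0 − 1·0 = 0.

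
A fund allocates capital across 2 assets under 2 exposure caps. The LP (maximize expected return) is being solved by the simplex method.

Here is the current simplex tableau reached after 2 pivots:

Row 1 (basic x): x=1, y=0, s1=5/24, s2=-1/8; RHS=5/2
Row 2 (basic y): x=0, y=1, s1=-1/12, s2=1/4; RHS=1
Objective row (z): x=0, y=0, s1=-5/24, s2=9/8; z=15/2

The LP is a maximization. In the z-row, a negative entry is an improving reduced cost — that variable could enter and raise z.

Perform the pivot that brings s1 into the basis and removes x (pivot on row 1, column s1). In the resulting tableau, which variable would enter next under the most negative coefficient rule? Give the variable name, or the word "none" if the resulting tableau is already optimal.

none

Pivot element 5/24. New z-row = old z-row − (-5/24)·(row 1/(5/24)).
Updated z-row coefficients: x: 1, y: 0, s1: 0, s2: 1.
No coefficient is strictly negative; the tableau after this pivot is optimal.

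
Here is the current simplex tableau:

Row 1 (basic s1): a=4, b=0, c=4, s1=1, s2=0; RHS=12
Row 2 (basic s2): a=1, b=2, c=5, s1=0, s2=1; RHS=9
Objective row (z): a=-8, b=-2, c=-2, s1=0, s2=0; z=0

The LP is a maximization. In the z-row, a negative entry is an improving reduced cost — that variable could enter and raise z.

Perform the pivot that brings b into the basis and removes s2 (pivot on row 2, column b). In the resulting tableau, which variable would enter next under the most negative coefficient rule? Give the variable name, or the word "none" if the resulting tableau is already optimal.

a

Pivot element 2. New z-row = old z-row − (-2)·(row 2/2).
Updated z-row coefficients: a: -7, b: 0, c: 3, s1: 0, s2: 1.
The most negative is -7 in column a, so a would enter next.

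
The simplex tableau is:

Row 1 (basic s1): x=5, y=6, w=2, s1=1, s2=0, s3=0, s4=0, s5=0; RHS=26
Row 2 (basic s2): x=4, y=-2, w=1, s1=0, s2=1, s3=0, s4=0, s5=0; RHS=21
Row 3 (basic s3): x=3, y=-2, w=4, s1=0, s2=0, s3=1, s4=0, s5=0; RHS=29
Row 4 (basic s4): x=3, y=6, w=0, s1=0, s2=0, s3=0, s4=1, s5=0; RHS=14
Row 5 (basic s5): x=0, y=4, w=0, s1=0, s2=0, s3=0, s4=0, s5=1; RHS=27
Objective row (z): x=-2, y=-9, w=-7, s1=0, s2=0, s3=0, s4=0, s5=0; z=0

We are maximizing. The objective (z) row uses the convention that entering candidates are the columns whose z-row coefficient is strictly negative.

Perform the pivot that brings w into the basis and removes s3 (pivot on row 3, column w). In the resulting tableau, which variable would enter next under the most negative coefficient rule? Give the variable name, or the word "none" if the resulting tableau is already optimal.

Pivot element 4. New z-row = old z-row − (-7)·(row 3/4).
Updated z-row coefficients: x: 13/4, y: -25/2, w: 0, s1: 0, s2: 0, s3: 7/4, s4: 0, s5: 0.
The most negative is -25/2 in column y, so y would enter next.

y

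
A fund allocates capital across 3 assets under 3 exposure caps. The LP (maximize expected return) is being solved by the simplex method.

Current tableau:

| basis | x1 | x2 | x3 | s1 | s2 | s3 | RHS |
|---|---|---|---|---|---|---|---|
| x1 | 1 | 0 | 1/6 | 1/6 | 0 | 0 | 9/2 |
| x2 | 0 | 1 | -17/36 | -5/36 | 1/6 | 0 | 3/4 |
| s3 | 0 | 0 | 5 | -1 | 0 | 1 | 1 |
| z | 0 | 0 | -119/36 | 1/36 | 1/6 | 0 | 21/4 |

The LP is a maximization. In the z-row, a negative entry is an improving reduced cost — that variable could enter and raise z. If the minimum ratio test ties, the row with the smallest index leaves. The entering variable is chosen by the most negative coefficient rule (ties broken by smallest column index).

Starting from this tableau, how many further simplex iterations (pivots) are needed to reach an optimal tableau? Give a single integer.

pivot: x3 in, s3 out → z = 266/45
pivot: s1 in, x1 out → z = 361/18
No improving column remains; optimal.

2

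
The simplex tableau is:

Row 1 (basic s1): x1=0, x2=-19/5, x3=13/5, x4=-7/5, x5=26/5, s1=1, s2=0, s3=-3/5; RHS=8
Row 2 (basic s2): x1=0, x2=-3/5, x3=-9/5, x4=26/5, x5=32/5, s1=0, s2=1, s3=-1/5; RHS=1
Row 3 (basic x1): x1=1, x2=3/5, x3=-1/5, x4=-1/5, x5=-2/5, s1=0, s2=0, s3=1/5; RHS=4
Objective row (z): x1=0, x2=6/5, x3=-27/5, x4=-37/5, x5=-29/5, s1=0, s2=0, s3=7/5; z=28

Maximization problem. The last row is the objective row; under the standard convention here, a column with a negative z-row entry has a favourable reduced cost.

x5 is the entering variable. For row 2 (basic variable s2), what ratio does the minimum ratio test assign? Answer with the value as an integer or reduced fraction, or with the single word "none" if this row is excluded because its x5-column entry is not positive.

Ratio = RHS / (x5 entry) = 1 / (32/5) = 5/32.

5/32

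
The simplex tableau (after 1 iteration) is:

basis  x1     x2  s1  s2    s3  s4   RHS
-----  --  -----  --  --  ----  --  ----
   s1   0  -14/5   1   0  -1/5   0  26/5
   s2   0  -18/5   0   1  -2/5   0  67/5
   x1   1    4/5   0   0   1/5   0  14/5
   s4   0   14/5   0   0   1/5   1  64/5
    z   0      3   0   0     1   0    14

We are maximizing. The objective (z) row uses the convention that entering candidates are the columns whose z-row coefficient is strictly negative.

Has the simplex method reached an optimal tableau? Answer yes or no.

yes

No objective-row coefficient is strictly negative, so no entering variable exists; the tableau is optimal.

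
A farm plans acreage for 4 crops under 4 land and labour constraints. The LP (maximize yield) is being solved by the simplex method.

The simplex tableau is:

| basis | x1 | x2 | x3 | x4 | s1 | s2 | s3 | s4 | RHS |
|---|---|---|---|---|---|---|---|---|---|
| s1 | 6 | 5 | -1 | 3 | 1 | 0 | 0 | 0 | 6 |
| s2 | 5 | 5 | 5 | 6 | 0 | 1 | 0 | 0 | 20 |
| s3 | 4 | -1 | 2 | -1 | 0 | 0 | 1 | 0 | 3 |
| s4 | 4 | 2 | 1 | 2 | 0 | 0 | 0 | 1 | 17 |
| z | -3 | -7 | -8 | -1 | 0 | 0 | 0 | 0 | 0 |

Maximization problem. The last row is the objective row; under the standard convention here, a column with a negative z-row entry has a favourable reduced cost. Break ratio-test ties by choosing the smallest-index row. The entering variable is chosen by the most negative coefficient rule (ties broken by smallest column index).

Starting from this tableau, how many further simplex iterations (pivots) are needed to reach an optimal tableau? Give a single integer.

pivot: x3 in, s3 out → z = 12
pivot: x2 in, s1 out → z = 91/3
No improving column remains; optimal.

2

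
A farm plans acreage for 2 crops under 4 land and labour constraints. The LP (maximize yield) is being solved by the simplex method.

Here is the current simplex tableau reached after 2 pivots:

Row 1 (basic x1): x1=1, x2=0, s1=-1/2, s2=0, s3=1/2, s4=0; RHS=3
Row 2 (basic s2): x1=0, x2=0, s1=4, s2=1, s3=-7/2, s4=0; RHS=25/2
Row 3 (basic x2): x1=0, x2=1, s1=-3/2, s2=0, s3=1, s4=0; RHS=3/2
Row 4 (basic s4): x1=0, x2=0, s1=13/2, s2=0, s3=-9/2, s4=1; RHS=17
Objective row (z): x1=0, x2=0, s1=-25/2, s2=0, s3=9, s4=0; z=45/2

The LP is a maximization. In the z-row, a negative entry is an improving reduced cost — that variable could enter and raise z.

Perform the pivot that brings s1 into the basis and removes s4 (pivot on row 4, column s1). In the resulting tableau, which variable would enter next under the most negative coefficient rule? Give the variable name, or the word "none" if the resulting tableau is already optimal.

Pivot element 13/2. New z-row = old z-row − (-25/2)·(row 4/(13/2)).
Updated z-row coefficients: x1: 0, x2: 0, s1: 0, s2: 0, s3: 9/26, s4: 25/13.
No coefficient is strictly negative; the tableau after this pivot is optimal.

none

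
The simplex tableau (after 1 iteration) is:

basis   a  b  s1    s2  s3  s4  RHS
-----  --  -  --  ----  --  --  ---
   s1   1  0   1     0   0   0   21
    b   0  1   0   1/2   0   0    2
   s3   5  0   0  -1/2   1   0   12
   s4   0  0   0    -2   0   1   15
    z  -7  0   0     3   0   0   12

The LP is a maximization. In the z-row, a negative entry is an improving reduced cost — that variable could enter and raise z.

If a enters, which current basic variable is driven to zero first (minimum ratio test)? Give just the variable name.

Ratios: row 1 (s1): 21/1 = 21; row 2 (b): entry 0 ≤ 0, skip; row 3 (s3): 12/5 = 12/5; row 4 (s4): entry 0 ≤ 0, skip.
Minimum ratio 12/5 is in the s3 row, so s3 leaves.

s3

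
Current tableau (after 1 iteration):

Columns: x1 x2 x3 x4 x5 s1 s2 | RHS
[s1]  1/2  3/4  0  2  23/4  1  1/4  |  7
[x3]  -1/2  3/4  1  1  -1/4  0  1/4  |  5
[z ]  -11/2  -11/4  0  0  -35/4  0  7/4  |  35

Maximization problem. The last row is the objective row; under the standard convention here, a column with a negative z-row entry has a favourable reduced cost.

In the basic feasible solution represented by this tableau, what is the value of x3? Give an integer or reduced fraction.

5

x3 is basic (row 2); its value is the RHS of that row: 5.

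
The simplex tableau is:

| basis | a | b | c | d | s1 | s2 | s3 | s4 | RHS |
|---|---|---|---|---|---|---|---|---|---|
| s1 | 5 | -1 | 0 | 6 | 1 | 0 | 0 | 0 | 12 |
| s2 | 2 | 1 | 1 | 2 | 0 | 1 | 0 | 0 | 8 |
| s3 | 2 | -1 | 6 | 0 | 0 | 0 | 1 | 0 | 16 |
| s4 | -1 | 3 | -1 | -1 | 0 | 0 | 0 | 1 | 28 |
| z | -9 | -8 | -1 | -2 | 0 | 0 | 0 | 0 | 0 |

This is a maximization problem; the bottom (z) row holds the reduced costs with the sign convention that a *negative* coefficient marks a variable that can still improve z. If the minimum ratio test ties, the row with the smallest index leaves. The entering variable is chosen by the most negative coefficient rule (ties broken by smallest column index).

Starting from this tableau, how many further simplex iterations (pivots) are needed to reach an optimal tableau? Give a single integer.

pivot: a in, s1 out → z = 108/5
pivot: b in, s2 out → z = 44
pivot: s1 in, a out → z = 64
No improving column remains; optimal.

3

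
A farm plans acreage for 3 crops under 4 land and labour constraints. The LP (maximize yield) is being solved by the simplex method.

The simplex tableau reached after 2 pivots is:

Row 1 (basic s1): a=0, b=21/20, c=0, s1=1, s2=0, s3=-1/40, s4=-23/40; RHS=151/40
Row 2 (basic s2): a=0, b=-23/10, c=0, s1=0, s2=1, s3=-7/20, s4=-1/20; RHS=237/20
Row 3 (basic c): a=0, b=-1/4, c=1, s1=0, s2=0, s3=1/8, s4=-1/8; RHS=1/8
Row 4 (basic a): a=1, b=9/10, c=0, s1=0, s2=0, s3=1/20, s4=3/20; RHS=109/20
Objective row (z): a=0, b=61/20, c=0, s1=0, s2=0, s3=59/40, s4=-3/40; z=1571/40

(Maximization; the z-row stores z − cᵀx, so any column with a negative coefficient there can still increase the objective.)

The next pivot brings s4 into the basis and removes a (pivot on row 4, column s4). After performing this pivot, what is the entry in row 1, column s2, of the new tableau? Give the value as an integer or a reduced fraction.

Pivot element is row 4, column s4: 3/20.
Normalize row 4: new (row 4, s2) = 0/(3/20) = 0.
row 1 ← row 1 − (-23/40)·(new row 4): 0 − (-23/40)·0 = 0.

0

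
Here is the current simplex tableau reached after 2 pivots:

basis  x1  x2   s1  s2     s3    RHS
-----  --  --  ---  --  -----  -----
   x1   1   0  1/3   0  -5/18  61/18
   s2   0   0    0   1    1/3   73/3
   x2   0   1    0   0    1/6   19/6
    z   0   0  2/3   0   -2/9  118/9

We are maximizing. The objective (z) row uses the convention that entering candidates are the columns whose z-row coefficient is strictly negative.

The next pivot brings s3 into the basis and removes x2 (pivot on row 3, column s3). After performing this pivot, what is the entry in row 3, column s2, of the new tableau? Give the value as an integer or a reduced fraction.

0

Pivot element is row 3, column s3: 1/6.
Normalize row 3: new (row 3, s2) = 0/(1/6) = 0.
Row 3 is the pivot row, so the entry is 0.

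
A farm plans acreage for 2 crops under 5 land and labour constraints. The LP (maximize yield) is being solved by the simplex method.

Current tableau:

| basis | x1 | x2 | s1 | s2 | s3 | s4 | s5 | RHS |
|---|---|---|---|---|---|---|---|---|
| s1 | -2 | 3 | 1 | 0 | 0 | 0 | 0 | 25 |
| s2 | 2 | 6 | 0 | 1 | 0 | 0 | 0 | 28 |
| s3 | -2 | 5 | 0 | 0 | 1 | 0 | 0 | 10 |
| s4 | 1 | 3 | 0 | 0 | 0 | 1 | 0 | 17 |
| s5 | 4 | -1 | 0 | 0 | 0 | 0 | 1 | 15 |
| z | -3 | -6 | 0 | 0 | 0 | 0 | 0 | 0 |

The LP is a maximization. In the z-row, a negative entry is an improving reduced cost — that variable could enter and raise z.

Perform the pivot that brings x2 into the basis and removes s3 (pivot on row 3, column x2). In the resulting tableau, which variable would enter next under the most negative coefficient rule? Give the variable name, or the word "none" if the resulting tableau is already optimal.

x1

Pivot element 5. New z-row = old z-row − (-6)·(row 3/5).
Updated z-row coefficients: x1: -27/5, x2: 0, s1: 0, s2: 0, s3: 6/5, s4: 0, s5: 0.
The most negative is -27/5 in column x1, so x1 would enter next.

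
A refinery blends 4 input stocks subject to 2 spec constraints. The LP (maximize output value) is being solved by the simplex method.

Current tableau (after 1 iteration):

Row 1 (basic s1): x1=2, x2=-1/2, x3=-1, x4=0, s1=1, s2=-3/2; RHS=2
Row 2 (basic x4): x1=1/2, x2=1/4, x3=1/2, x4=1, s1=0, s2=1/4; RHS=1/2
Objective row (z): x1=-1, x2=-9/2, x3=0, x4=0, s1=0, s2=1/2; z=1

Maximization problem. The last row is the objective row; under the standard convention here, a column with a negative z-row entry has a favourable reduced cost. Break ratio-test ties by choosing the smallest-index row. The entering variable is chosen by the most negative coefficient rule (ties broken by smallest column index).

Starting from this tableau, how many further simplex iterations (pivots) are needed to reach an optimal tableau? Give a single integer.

pivot: x2 in, x4 out → z = 10
No improving column remains; optimal.

1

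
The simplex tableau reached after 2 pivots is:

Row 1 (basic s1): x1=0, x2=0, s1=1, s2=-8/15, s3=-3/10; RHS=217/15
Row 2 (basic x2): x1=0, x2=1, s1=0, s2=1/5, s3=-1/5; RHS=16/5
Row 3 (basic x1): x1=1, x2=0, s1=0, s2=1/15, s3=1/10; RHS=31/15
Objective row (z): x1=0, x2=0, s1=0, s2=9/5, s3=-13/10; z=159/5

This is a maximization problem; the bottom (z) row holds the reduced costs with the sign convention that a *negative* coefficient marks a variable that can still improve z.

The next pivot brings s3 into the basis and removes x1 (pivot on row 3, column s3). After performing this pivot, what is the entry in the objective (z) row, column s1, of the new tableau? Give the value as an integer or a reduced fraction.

Pivot element is row 3, column s3: 1/10.
Normalize row 3: new (row 3, s1) = 0/(1/10) = 0.
z-row ← z-row − (-13/10)·(new row 3): 0 − (-13/10)·0 = 0.

0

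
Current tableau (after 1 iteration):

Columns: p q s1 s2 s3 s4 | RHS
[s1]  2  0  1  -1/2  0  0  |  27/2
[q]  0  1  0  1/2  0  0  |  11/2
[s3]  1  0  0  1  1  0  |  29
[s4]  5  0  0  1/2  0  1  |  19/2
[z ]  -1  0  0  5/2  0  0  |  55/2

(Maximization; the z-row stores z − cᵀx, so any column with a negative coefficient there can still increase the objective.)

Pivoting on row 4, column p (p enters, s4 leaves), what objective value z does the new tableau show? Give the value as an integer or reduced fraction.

147/5

Minimum ratio for p: (19/2)/5 = 19/10.
z changes by −(z-row coeff of p)·ratio = −(-1)·(19/10) = 19/10.
New z = 55/2 + (19/10) = 147/5.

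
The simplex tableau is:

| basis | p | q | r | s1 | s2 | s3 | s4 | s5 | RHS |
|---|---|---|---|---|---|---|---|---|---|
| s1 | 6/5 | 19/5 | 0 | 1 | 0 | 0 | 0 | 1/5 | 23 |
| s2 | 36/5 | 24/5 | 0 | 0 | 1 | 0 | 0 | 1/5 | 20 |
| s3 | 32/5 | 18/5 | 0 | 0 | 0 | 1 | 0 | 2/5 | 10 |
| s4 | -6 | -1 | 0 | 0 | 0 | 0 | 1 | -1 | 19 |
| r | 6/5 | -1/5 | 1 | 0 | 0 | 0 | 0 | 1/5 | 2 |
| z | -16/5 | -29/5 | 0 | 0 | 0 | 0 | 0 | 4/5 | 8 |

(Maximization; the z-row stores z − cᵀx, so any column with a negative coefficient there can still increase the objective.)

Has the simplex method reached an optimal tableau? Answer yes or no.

no

Column p has objective-row coefficient -16/5, which is negative; an improving pivot exists, so not yet optimal.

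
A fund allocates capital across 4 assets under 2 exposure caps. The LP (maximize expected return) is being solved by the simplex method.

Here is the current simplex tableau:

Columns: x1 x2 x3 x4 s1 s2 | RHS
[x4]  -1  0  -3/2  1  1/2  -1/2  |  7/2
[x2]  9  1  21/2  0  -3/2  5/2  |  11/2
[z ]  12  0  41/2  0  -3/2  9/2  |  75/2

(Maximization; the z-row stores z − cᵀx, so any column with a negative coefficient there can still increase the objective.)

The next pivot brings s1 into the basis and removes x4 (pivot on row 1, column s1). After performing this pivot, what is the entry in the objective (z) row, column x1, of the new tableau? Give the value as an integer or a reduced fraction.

9

Pivot element is row 1, column s1: 1/2.
Normalize row 1: new (row 1, x1) = (-1)/(1/2) = -2.
z-row ← z-row − (-3/2)·(new row 1): 12 − (-3/2)·(-2) = 9.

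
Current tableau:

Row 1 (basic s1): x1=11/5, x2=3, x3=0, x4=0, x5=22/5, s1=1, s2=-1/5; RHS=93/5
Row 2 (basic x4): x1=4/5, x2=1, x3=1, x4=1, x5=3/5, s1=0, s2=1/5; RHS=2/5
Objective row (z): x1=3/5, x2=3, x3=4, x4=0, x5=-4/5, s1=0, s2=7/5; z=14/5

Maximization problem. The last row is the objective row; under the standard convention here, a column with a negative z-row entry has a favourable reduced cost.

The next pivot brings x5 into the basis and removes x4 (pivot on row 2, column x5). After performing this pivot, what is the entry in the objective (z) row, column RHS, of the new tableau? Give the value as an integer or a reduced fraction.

Pivot element is row 2, column x5: 3/5.
Normalize row 2: new (row 2, RHS) = (2/5)/(3/5) = 2/3.
z-row ← z-row − (-4/5)·(new row 2): 14/5 − (-4/5)·(2/3) = 10/3.

10/3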